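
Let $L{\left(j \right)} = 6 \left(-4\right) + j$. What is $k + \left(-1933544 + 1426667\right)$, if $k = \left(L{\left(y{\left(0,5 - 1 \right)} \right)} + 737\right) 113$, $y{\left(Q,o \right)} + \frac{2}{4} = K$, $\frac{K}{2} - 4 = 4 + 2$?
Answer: $- \frac{848209}{2} \approx -4.241 \cdot 10^{5}$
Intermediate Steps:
$K = 20$ ($K = 8 + 2 \left(4 + 2\right) = 8 + 2 \cdot 6 = 8 + 12 = 20$)
$y{\left(Q,o \right)} = \frac{39}{2}$ ($y{\left(Q,o \right)} = - \frac{1}{2} + 20 = \frac{39}{2}$)
$L{\left(j \right)} = -24 + j$
$k = \frac{165545}{2}$ ($k = \left(\left(-24 + \frac{39}{2}\right) + 737\right) 113 = \left(- \frac{9}{2} + 737\right) 113 = \frac{1465}{2} \cdot 113 = \frac{165545}{2} \approx 82773.0$)
$k + \left(-1933544 + 1426667\right) = \frac{165545}{2} + \left(-1933544 + 1426667\right) = \frac{165545}{2} - 506877 = - \frac{848209}{2}$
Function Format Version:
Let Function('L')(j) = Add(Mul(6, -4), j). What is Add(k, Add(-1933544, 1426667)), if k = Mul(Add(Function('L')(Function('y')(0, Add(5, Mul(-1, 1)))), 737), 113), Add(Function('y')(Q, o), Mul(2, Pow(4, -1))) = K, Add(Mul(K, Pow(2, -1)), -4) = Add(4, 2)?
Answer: Rational(-848209, 2) ≈ -4.2410e+5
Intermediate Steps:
K = 20 (K = Add(8, Mul(2, Add(4, 2))) = Add(8, Mul(2, 6)) = Add(8, 12) = 20)
Function('y')(Q, o) = Rational(39, 2) (Function('y')(Q, o) = Add(Rational(-1, 2), 20) = Rational(39, 2))
Function('L')(j) = Add(-24, j)
k = Rational(165545, 2) (k = Mul(Add(Add(-24, Rational(39, 2)), 737), 113) = Mul(Add(Rational(-9, 2), 737), 113) = Mul(Rational(1465, 2), 113) = Rational(165545, 2) ≈ 82773.)
Add(k, Add(-1933544, 1426667)) = Add(Rational(165545, 2), Add(-1933544, 1426667)) = Add(Rational(165545, 2), -506877) = Rational(-848209, 2)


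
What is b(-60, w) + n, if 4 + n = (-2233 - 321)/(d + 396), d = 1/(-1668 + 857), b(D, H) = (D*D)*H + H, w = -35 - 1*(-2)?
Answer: -38167168029/321155 ≈ -1.1884e+5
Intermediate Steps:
w = -33 (w = -35 + 2 = -33)
b(D, H) = H + H*D**2 (b(D, H) = D**2*H + H = H*D**2 + H = H + H*D**2)
d = -1/811 (d = 1/(-811) = -1/811 ≈ -0.0012330)
n = -3355914/321155 (n = -4 + (-2233 - 321)/(-1/811 + 396) = -4 - 2554/321155/811 = -4 - 2554*811/321155 = -4 - 2071294/321155 = -3355914/321155 ≈ -10.450)
b(-60, w) + n = -33*(1 + (-60)**2) - 3355914/321155 = -33*(1 + 3600) - 3355914/321155 = -33*3601 - 3355914/321155 = -118833 - 3355914/321155 = -38167168029/321155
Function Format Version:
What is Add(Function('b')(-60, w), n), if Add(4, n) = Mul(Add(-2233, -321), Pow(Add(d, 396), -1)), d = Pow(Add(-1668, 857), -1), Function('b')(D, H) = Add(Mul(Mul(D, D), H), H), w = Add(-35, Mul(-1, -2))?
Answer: Rational(-38167168029, 321155) ≈ -1.1884e+5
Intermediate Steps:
w = -33 (w = Add(-35, 2) = -33)
Function('b')(D, H) = Add(H, Mul(H, Pow(D, 2))) (Function('b')(D, H) = Add(Mul(Pow(D, 2), H), H) = Add(Mul(H, Pow(D, 2)), H) = Add(H, Mul(H, Pow(D, 2))))
d = Rational(-1, 811) (d = Pow(-811, -1) = Rational(-1, 811) ≈ -0.0012330)
n = Rational(-3355914, 321155) (n = Add(-4, Mul(Add(-2233, -321), Pow(Add(Rational(-1, 811), 396), -1))) = Add(-4, Mul(-2554, Pow(Rational(321155, 811), -1))) = Add(-4, Mul(-2554, Rational(811, 321155))) = Add(-4, Rational(-2071294, 321155)) = Rational(-3355914, 321155) ≈ -10.450)
Add(Function('b')(-60, w), n) = Add(Mul(-33, Add(1, Pow(-60, 2))), Rational(-3355914, 321155)) = Add(Mul(-33, Add(1, 3600)), Rational(-3355914, 321155)) = Add(Mul(-33, 3601), Rational(-3355914, 321155)) = Add(-118833, Rational(-3355914, 321155)) = Rational(-38167168029, 321155)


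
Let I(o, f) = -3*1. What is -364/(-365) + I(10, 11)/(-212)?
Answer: 78263/77380 ≈ 1.0114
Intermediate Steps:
I(o, f) = -3
-364/(-365) + I(10, 11)/(-212) = -364/(-365) - 3/(-212) = -364*(-1/365) - 3*(-1/212) = 364/365 + 3/212 = 78263/77380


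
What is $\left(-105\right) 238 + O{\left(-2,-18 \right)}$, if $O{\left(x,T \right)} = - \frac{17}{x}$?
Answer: $- \frac{49963}{2} \approx -24982.0$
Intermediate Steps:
$\left(-105\right) 238 + O{\left(-2,-18 \right)} = \left(-105\right) 238 - \frac{17}{-2} = -24990 - - \frac{17}{2} = -24990 + \frac{17}{2} = - \frac{49963}{2}$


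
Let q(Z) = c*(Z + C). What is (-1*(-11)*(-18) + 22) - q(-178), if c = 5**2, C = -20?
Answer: 4774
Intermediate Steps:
c = 25
q(Z) = -500 + 25*Z (q(Z) = 25*(Z - 20) = 25*(-20 + Z) = -500 + 25*Z)
(-1*(-11)*(-18) + 22) - q(-178) = (-1*(-11)*(-18) + 22) - (-500 + 25*(-178)) = (11*(-18) + 22) - (-500 - 4450) = (-198 + 22) - 1*(-4950) = -176 + 4950 = 4774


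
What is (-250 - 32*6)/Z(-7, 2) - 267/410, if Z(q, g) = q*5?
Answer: 6875/574 ≈ 11.977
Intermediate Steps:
Z(q, g) = 5*q
(-250 - 32*6)/Z(-7, 2) - 267/410 = (-250 - 32*6)/((5*(-7))) - 267/410 = (-250 - 1*192)/(-35) - 267*1/410 = (-250 - 192)*(-1/35) - 267/410 = -442*(-1/35) - 267/410 = 442/35 - 267/410 = 6875/574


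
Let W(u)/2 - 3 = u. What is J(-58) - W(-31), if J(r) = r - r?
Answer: 56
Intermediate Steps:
W(u) = 6 + 2*u
J(r) = 0
J(-58) - W(-31) = 0 - (6 + 2*(-31)) = 0 - (6 - 62) = 0 - 1*(-56) = 0 + 56 = 56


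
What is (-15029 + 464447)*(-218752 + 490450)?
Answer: 122105971764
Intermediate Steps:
(-15029 + 464447)*(-218752 + 490450) = 449418*271698 = 122105971764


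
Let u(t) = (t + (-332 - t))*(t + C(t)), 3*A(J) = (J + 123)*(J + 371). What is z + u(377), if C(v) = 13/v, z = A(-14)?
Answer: -3253929/29 ≈ -1.1220e+5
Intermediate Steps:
A(J) = (123 + J)*(371 + J)/3 (A(J) = ((J + 123)*(J + 371))/3 = ((123 + J)*(371 + J))/3 = (123 + J)*(371 + J)/3)
z = 12971 (z = 15211 + (1/3)*(-14)**2 + (494/3)*(-14) = 15211 + (1/3)*196 - 6916/3 = 15211 + 196/3 - 6916/3 = 12971)
u(t) = -4316/t - 332*t (u(t) = (t + (-332 - t))*(t + 13/t) = -332*(t + 13/t) = -4316/t - 332*t)
z + u(377) = 12971 + (-4316/377 - 332*377) = 12971 + (-4316*1/377 - 125164) = 12971 + (-332/29 - 125164) = 12971 - 3630088/29 = -3253929/29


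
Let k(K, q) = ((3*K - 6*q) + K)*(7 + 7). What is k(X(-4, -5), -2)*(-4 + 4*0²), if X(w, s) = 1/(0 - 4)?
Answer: -616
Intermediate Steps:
X(w, s) = -¼ (X(w, s) = 1/(-4) = -¼)
k(K, q) = -84*q + 56*K (k(K, q) = ((-6*q + 3*K) + K)*14 = (-6*q + 4*K)*14 = -84*q + 56*K)
k(X(-4, -5), -2)*(-4 + 4*0²) = (-84*(-2) + 56*(-¼))*(-4 + 4*0²) = (168 - 14)*(-4 + 4*0) = 154*(-4 + 0) = 154*(-4) = -616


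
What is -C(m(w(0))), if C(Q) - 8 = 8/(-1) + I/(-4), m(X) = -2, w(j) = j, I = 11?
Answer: 11/4 ≈ 2.7500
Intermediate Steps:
C(Q) = -11/4 (C(Q) = 8 + (8/(-1) + 11/(-4)) = 8 + (8*(-1) + 11*(-1/4)) = 8 + (-8 - 11/4) = 8 - 43/4 = -11/4)
-C(m(w(0))) = -1*(-11/4) = 11/4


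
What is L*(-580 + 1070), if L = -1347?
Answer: -660030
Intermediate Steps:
L*(-580 + 1070) = -1347*(-580 + 1070) = -1347*490 = -660030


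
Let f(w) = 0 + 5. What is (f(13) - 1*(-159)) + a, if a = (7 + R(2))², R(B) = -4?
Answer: 173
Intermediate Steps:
f(w) = 5
a = 9 (a = (7 - 4)² = 3² = 9)
(f(13) - 1*(-159)) + a = (5 - 1*(-159)) + 9 = (5 + 159) + 9 = 164 + 9 = 173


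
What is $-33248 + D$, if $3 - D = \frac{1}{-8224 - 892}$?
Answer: $- \frac{303061419}{9116} \approx -33245.0$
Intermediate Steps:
$D = \frac{27349}{9116}$ ($D = 3 - \frac{1}{-8224 - 892} = 3 - \frac{1}{-9116} = 3 - - \frac{1}{9116} = 3 + \frac{1}{9116} = \frac{27349}{9116} \approx 3.0001$)
$-33248 + D = -33248 + \frac{27349}{9116} = - \frac{303061419}{9116}$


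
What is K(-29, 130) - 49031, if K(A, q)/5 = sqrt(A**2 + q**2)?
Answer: -49031 + 5*sqrt(17741) ≈ -48365.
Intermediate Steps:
K(A, q) = 5*sqrt(A**2 + q**2)
K(-29, 130) - 49031 = 5*sqrt((-29)**2 + 130**2) - 49031 = 5*sqrt(841 + 16900) - 49031 = 5*sqrt(17741) - 49031 = -49031 + 5*sqrt(17741)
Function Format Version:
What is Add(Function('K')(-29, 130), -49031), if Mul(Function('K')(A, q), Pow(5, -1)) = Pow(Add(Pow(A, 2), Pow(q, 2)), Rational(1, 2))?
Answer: Add(-49031, Mul(5, Pow(17741, Rational(1, 2)))) ≈ -48365.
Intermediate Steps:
Function('K')(A, q) = Mul(5, Pow(Add(Pow(A, 2), Pow(q, 2)), Rational(1, 2)))
Add(Function('K')(-29, 130), -49031) = Add(Mul(5, Pow(Add(Pow(-29, 2), Pow(130, 2)), Rational(1, 2))), -49031) = Add(Mul(5, Pow(Add(841, 16900), Rational(1, 2))), -49031) = Add(Mul(5, Pow(17741, Rational(1, 2))), -49031) = Add(-49031, Mul(5, Pow(17741, Rational(1, 2))))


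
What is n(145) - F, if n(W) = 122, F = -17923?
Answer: 18045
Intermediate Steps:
n(145) - F = 122 - 1*(-17923) = 122 + 17923 = 18045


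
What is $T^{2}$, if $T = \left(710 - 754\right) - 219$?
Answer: $69169$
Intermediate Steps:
$T = -263$ ($T = -44 - 219 = -263$)
$T^{2} = \left(-263\right)^{2} = 69169$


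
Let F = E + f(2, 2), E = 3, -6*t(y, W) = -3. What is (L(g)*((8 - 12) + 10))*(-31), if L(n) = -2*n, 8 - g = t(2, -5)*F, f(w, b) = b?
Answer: 2046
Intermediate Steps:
t(y, W) = ½ (t(y, W) = -⅙*(-3) = ½)
F = 5 (F = 3 + 2 = 5)
g = 11/2 (g = 8 - 5/2 = 11/2 ≈ 5.5000)
(L(g)*((8 - 12) + 10))*(-31) = ((-2*11/2)*((8 - 12) + 10))*(-31) = -11*(-4 + 10)*(-31) = -11*6*(-31) = -66*(-31) = 2046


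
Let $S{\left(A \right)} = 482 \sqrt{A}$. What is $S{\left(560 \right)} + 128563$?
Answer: $128563 + 1928 \sqrt{35} \approx 1.3997 \cdot 10^{5}$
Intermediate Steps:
$S{\left(560 \right)} + 128563 = 482 \sqrt{560} + 128563 = 482 \cdot 4 \sqrt{35} + 128563 = 1928 \sqrt{35} + 128563 = 128563 + 1928 \sqrt{35}$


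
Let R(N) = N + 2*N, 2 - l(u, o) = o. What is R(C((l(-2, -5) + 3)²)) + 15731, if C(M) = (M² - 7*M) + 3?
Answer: 43640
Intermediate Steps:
l(u, o) = 2 - o
C(M) = 3 + M² - 7*M
R(N) = 3*N
R(C((l(-2, -5) + 3)²)) + 15731 = 3*(3 + (((2 - 1*(-5)) + 3)²)² - 7*((2 - 1*(-5)) + 3)²) + 15731 = 3*(3 + (((2 + 5) + 3)²)² - 7*((2 + 5) + 3)²) + 15731 = 3*(3 + ((7 + 3)²)² - 7*(7 + 3)²) + 15731 = 3*(3 + (10²)² - 7*10²) + 15731 = 3*(3 + 100² - 7*100) + 15731 = 3*(3 + 10000 - 700) + 15731 = 3*9303 + 15731 = 27909 + 15731 = 43640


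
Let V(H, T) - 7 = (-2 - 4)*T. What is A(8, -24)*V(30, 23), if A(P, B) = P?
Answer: -1048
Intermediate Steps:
V(H, T) = 7 - 6*T (V(H, T) = 7 + (-2 - 4)*T = 7 - 6*T)
A(8, -24)*V(30, 23) = 8*(7 - 6*23) = 8*(7 - 138) = 8*(-131) = -1048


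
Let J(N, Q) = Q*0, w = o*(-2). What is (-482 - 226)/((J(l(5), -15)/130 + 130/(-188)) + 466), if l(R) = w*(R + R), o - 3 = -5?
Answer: -66552/43739 ≈ -1.5216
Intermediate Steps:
o = -2 (o = 3 - 5 = -2)
w = 4 (w = -2*(-2) = 4)
l(R) = 8*R (l(R) = 4*(R + R) = 4*(2*R) = 8*R)
J(N, Q) = 0
(-482 - 226)/((J(l(5), -15)/130 + 130/(-188)) + 466) = (-482 - 226)/((0/130 + 130/(-188)) + 466) = -708/((0*(1/130) + 130*(-1/188)) + 466) = -708/((0 - 65/94) + 466) = -708/(-65/94 + 466) = -708/43739/94 = -708*94/43739 = -66552/43739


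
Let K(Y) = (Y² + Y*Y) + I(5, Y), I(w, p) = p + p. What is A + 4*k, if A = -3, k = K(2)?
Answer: 45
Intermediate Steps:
I(w, p) = 2*p
K(Y) = 2*Y + 2*Y² (K(Y) = (Y² + Y*Y) + 2*Y = (Y² + Y²) + 2*Y = 2*Y² + 2*Y = 2*Y + 2*Y²)
k = 12 (k = 2*2*(1 + 2) = 2*2*3 = 12)
A + 4*k = -3 + 4*12 = -3 + 48 = 45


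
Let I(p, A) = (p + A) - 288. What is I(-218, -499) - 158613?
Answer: -159618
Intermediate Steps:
I(p, A) = -288 + A + p (I(p, A) = (A + p) - 288 = -288 + A + p)
I(-218, -499) - 158613 = (-288 - 499 - 218) - 158613 = -1005 - 158613 = -159618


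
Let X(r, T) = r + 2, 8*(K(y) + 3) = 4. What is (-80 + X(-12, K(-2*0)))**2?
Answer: 8100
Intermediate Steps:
K(y) = -5/2 (K(y) = -3 + (1/8)*4 = -3 + 1/2 = -5/2)
X(r, T) = 2 + r
(-80 + X(-12, K(-2*0)))**2 = (-80 + (2 - 12))**2 = (-80 - 10)**2 = (-90)**2 = 8100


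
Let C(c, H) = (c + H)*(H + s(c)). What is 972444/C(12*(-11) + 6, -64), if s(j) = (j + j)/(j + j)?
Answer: 162074/1995 ≈ 81.240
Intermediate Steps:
s(j) = 1 (s(j) = (2*j)/((2*j)) = (2*j)*(1/(2*j)) = 1)
C(c, H) = (1 + H)*(H + c) (C(c, H) = (c + H)*(H + 1) = (H + c)*(1 + H) = (1 + H)*(H + c))
972444/C(12*(-11) + 6, -64) = 972444/(-64 + (12*(-11) + 6) + (-64)² - 64*(12*(-11) + 6)) = 972444/(-64 + (-132 + 6) + 4096 - 64*(-132 + 6)) = 972444/(-64 - 126 + 4096 - 64*(-126)) = 972444/(-64 - 126 + 4096 + 8064) = 972444/11970 = 972444*(1/11970) = 162074/1995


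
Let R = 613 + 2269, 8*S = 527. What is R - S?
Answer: 22529/8 ≈ 2816.1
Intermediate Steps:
S = 527/8 (S = (1/8)*527 = 527/8 ≈ 65.875)
R = 2882
R - S = 2882 - 1*527/8 = 2882 - 527/8 = 22529/8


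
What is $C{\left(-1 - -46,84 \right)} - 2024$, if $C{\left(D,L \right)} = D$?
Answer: $-1979$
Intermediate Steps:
$C{\left(-1 - -46,84 \right)} - 2024 = \left(-1 - -46\right) - 2024 = \left(-1 + 46\right) - 2024 = 45 - 2024 = -1979$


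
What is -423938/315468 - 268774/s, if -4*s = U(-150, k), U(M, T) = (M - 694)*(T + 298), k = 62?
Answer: -1624887871/332818740 ≈ -4.8822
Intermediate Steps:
U(M, T) = (-694 + M)*(298 + T)
s = 75960 (s = -(-206812 - 694*62 + 298*(-150) - 150*62)/4 = -(-206812 - 43028 - 44700 - 9300)/4 = -¼*(-303840) = 75960)
-423938/315468 - 268774/s = -423938/315468 - 268774/75960 = -423938*1/315468 - 268774*1/75960 = -211969/157734 - 134387/37980 = -1624887871/332818740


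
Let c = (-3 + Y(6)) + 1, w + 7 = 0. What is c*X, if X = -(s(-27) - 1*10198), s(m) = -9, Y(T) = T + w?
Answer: -30621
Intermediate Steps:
w = -7 (w = -7 + 0 = -7)
Y(T) = -7 + T (Y(T) = T - 7 = -7 + T)
X = 10207 (X = -(-9 - 1*10198) = -(-9 - 10198) = -1*(-10207) = 10207)
c = -3 (c = (-3 + (-7 + 6)) + 1 = (-3 - 1) + 1 = -4 + 1 = -3)
c*X = -3*10207 = -30621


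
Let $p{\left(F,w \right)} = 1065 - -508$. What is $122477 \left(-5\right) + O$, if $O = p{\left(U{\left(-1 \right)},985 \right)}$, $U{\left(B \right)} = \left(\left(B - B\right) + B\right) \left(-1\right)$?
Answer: $-610812$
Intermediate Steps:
$U{\left(B \right)} = - B$ ($U{\left(B \right)} = \left(0 + B\right) \left(-1\right) = B \left(-1\right) = - B$)
$p{\left(F,w \right)} = 1573$ ($p{\left(F,w \right)} = 1065 + 508 = 1573$)
$O = 1573$
$122477 \left(-5\right) + O = 122477 \left(-5\right) + 1573 = -612385 + 1573 = -610812$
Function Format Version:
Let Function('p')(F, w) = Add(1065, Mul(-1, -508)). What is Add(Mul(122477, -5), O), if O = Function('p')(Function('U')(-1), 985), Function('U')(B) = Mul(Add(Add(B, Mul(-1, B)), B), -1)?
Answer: -610812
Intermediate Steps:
Function('U')(B) = Mul(-1, B) (Function('U')(B) = Mul(Add(0, B), -1) = Mul(B, -1) = Mul(-1, B))
Function('p')(F, w) = 1573 (Function('p')(F, w) = Add(1065, 508) = 1573)
O = 1573
Add(Mul(122477, -5), O) = Add(Mul(122477, -5), 1573) = Add(-612385, 1573) = -610812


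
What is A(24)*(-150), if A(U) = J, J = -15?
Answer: 2250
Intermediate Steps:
A(U) = -15
A(24)*(-150) = -15*(-150) = 2250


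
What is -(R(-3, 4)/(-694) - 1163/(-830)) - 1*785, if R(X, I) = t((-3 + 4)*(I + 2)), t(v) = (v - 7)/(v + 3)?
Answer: -1019211557/1296045 ≈ -786.40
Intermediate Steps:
t(v) = (-7 + v)/(3 + v)
R(X, I) = (-5 + I)/(5 + I) (R(X, I) = (-7 + (-3 + 4)*(I + 2))/(3 + (-3 + 4)*(I + 2)) = (-7 + 1*(2 + I))/(3 + 1*(2 + I)) = (-7 + (2 + I))/(3 + (2 + I)) = (-5 + I)/(5 + I))
-(R(-3, 4)/(-694) - 1163/(-830)) - 1*785 = -(((-5 + 4)/(5 + 4))/(-694) - 1163/(-830)) - 1*785 = -((-1/9)*(-1/694) - 1163*(-1/830)) - 785 = -(((⅑)*(-1))*(-1/694) + 1163/830) - 785 = -(-⅑*(-1/694) + 1163/830) - 785 = -(1/6246 + 1163/830) - 785 = -1*1816232/1296045 - 785 = -1816232/1296045 - 785 = -1019211557/1296045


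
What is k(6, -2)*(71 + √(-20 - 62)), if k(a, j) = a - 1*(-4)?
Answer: 710 + 10*I*√82 ≈ 710.0 + 90.554*I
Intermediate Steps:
k(a, j) = 4 + a (k(a, j) = a + 4 = 4 + a)
k(6, -2)*(71 + √(-20 - 62)) = (4 + 6)*(71 + √(-20 - 62)) = 10*(71 + √(-82)) = 10*(71 + I*√82) = 710 + 10*I*√82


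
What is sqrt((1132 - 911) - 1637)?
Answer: 2*I*sqrt(354) ≈ 37.63*I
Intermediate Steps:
sqrt((1132 - 911) - 1637) = sqrt(221 - 1637) = sqrt(-1416) = 2*I*sqrt(354)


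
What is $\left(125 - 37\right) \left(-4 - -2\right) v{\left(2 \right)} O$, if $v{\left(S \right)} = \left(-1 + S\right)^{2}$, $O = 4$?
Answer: $-704$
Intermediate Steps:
$\left(125 - 37\right) \left(-4 - -2\right) v{\left(2 \right)} O = \left(125 - 37\right) \left(-4 - -2\right) \left(-1 + 2\right)^{2} \cdot 4 = 88 \left(-4 + 2\right) 1^{2} \cdot 4 = 88 \left(-2\right) 1 \cdot 4 = 88 \left(\left(-2\right) 4\right) = 88 \left(-8\right) = -704$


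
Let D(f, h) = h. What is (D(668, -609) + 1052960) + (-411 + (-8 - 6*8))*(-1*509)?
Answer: 1290054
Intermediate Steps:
(D(668, -609) + 1052960) + (-411 + (-8 - 6*8))*(-1*509) = (-609 + 1052960) + (-411 + (-8 - 6*8))*(-1*509) = 1052351 + (-411 + (-8 - 48))*(-509) = 1052351 + (-411 - 56)*(-509) = 1052351 - 467*(-509) = 1052351 + 237703 = 1290054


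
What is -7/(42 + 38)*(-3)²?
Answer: -63/80 ≈ -0.78750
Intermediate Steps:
-7/(42 + 38)*(-3)² = -7/80*9 = -63/80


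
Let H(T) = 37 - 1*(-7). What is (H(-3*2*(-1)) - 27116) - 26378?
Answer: -53450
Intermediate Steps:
H(T) = 44 (H(T) = 37 + 7 = 44)
(H(-3*2*(-1)) - 27116) - 26378 = (44 - 27116) - 26378 = -27072 - 26378 = -53450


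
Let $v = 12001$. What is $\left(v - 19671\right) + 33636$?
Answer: $25966$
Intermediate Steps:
$\left(v - 19671\right) + 33636 = \left(12001 - 19671\right) + 33636 = -7670 + 33636 = 25966$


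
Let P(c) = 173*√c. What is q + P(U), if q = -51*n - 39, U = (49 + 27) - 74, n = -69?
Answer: 3480 + 173*√2 ≈ 3724.7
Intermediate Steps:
U = 2 (U = 76 - 74 = 2)
q = 3480 (q = -51*(-69) - 39 = 3519 - 39 = 3480)
q + P(U) = 3480 + 173*√2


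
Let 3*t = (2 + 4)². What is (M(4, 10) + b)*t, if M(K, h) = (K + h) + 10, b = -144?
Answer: -1440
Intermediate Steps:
M(K, h) = 10 + K + h
t = 12 (t = (2 + 4)²/3 = (⅓)*6² = (⅓)*36 = 12)
(M(4, 10) + b)*t = ((10 + 4 + 10) - 144)*12 = (24 - 144)*12 = -120*12 = -1440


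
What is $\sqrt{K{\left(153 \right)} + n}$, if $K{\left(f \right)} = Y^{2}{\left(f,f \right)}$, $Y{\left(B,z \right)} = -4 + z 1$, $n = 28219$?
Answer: $2 \sqrt{12605} \approx 224.54$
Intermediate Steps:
$Y{\left(B,z \right)} = -4 + z$
$K{\left(f \right)} = \left(-4 + f\right)^{2}$
$\sqrt{K{\left(153 \right)} + n} = \sqrt{\left(-4 + 153\right)^{2} + 28219} = \sqrt{149^{2} + 28219} = \sqrt{22201 + 28219} = \sqrt{50420} = 2 \sqrt{12605}$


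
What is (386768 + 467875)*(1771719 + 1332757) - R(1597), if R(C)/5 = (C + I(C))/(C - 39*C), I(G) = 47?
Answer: 80506614469993434/30343 ≈ 2.6532e+12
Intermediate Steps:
R(C) = -5*(47 + C)/(38*C) (R(C) = 5*((C + 47)/(C - 39*C)) = 5*((47 + C)/((-38*C))) = 5*((47 + C)*(-1/(38*C))) = 5*(-(47 + C)/(38*C)) = -5*(47 + C)/(38*C))
(386768 + 467875)*(1771719 + 1332757) - R(1597) = (386768 + 467875)*(1771719 + 1332757) - 5*(-47 - 1*1597)/(38*1597) = 854643*3104476 - 5*(-47 - 1597)/(38*1597) = 2653218682068 - 5*(-1644)/(38*1597) = 2653218682068 - 1*(-4110/30343) = 2653218682068 + 4110/30343 = 80506614469993434/30343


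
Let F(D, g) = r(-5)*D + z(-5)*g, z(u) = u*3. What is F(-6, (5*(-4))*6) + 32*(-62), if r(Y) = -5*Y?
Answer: -334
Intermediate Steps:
z(u) = 3*u
F(D, g) = -15*g + 25*D (F(D, g) = (-5*(-5))*D + (3*(-5))*g = 25*D - 15*g = -15*g + 25*D)
F(-6, (5*(-4))*6) + 32*(-62) = (-15*5*(-4)*6 + 25*(-6)) + 32*(-62) = (-(-300)*6 - 150) - 1984 = (-15*(-120) - 150) - 1984 = (1800 - 150) - 1984 = 1650 - 1984 = -334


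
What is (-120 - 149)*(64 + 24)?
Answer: -23672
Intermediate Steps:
(-120 - 149)*(64 + 24) = -269*88 = -23672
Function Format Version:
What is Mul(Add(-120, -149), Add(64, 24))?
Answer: -23672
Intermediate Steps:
Mul(Add(-120, -149), Add(64, 24)) = Mul(-269, 88) = -23672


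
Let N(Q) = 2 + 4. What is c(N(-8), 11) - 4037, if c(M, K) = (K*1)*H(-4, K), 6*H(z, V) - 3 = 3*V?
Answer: -3971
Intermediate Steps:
N(Q) = 6
H(z, V) = 1/2 + V/2 (H(z, V) = 1/2 + (3*V)/6 = 1/2 + V/2)
c(M, K) = K*(1/2 + K/2) (c(M, K) = (K*1)*(1/2 + K/2) = K*(1/2 + K/2))
c(N(-8), 11) - 4037 = (1/2)*11*(1 + 11) - 4037 = (1/2)*11*12 - 4037 = 66 - 4037 = -3971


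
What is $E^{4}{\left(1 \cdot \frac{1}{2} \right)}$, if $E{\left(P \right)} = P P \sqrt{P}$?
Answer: $\frac{1}{1024} \approx 0.00097656$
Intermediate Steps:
$E{\left(P \right)} = P^{\frac{5}{2}}$ ($E{\left(P \right)} = P^{2} \sqrt{P} = P^{\frac{5}{2}}$)
$E^{4}{\left(1 \cdot \frac{1}{2} \right)} = \left(\left(1 \cdot \frac{1}{2}\right)^{\frac{5}{2}}\right)^{4} = \left(\left(\frac{1}{2}\right)^{\frac{5}{2}}\right)^{4} = \left(\frac{\sqrt{2}}{8}\right)^{4} = \frac{1}{1024}$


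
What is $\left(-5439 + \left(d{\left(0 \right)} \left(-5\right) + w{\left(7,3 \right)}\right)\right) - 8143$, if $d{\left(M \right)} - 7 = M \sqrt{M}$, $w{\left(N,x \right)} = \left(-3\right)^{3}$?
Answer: $-13644$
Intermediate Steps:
$w{\left(N,x \right)} = -27$
$d{\left(M \right)} = 7 + M^{\frac{3}{2}}$ ($d{\left(M \right)} = 7 + M \sqrt{M} = 7 + M^{\frac{3}{2}}$)
$\left(-5439 + \left(d{\left(0 \right)} \left(-5\right) + w{\left(7,3 \right)}\right)\right) - 8143 = \left(-5439 + \left(\left(7 + 0^{\frac{3}{2}}\right) \left(-5\right) - 27\right)\right) - 8143 = \left(-5439 + \left(\left(7 + 0\right) \left(-5\right) - 27\right)\right) - 8143 = \left(-5439 + \left(7 \left(-5\right) - 27\right)\right) - 8143 = \left(-5439 - 62\right) - 8143 = -5501 - 8143 = -13644$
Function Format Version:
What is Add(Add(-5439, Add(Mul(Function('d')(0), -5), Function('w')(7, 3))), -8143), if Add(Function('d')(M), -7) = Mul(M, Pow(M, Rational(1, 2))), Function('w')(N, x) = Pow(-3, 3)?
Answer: -13644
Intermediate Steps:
Function('w')(N, x) = -27
Function('d')(M) = Add(7, Pow(M, Rational(3, 2))) (Function('d')(M) = Add(7, Mul(M, Pow(M, Rational(1, 2)))) = Add(7, Pow(M, Rational(3, 2))))
Add(Add(-5439, Add(Mul(Function('d')(0), -5), Function('w')(7, 3))), -8143) = Add(Add(-5439, Add(Mul(Add(7, Pow(0, Rational(3, 2))), -5), -27)), -8143) = Add(Add(-5439, Add(Mul(Add(7, 0), -5), -27)), -8143) = Add(Add(-5439, Add(Mul(7, -5), -27)), -8143) = Add(Add(-5439, Add(-35, -27)), -8143) = Add(Add(-5439, -62), -8143) = Add(-5501, -8143) = -13644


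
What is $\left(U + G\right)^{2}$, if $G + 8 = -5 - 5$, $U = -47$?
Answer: $4225$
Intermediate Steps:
$G = -18$ ($G = -8 - 10 = -18$)
$\left(U + G\right)^{2} = \left(-47 - 18\right)^{2} = \left(-65\right)^{2} = 4225$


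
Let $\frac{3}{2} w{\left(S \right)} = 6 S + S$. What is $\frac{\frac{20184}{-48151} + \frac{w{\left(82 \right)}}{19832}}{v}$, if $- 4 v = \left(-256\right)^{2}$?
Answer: $\frac{286397479}{11734187606016} \approx 2.4407 \cdot 10^{-5}$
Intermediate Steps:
$v = -16384$ ($v = - \frac{\left(-256\right)^{2}}{4} = \left(- \frac{1}{4}\right) 65536 = -16384$)
$w{\left(S \right)} = \frac{14 S}{3}$ ($w{\left(S \right)} = \frac{2 \left(6 S + S\right)}{3} = \frac{2 \cdot 7 S}{3} = \frac{14 S}{3}$)
$\frac{\frac{20184}{-48151} + \frac{w{\left(82 \right)}}{19832}}{v} = \frac{\frac{20184}{-48151} + \frac{\frac{14}{3} \cdot 82}{19832}}{-16384} = \left(20184 \left(- \frac{1}{48151}\right) + \frac{1148}{3} \cdot \frac{1}{19832}\right) \left(- \frac{1}{16384}\right) = \left(- \frac{20184}{48151} + \frac{287}{14874}\right) \left(- \frac{1}{16384}\right) = \left(- \frac{286397479}{716197974}\right) \left(- \frac{1}{16384}\right) = \frac{286397479}{11734187606016}$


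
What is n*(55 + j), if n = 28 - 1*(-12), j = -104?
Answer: -1960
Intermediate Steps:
n = 40 (n = 28 + 12 = 40)
n*(55 + j) = 40*(55 - 104) = 40*(-49) = -1960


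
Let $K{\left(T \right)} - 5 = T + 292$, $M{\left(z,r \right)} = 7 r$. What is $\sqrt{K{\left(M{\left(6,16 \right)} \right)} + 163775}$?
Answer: $2 \sqrt{41046} \approx 405.2$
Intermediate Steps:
$K{\left(T \right)} = 297 + T$ ($K{\left(T \right)} = 5 + \left(T + 292\right) = 5 + \left(292 + T\right) = 297 + T$)
$\sqrt{K{\left(M{\left(6,16 \right)} \right)} + 163775} = \sqrt{\left(297 + 7 \cdot 16\right) + 163775} = \sqrt{\left(297 + 112\right) + 163775} = \sqrt{409 + 163775} = \sqrt{164184} = 2 \sqrt{41046}$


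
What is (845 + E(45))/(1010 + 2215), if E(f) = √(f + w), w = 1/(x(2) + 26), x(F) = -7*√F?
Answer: 169/645 + √(1171 - 315*√2)/(3225*√(26 - 7*√2)) ≈ 0.26410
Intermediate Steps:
w = 1/(26 - 7*√2) (w = 1/(-7*√2 + 26) = 1/(26 - 7*√2) ≈ 0.062110)
E(f) = √(13/289 + f + 7*√2/578) (E(f) = √(f + (13/289 + 7*√2/578)) = √(13/289 + f + 7*√2/578))
(845 + E(45))/(1010 + 2215) = (845 + √(45 + 1/(26 - 7*√2)))/(1010 + 2215) = (845 + √(45 + 1/(26 - 7*√2)))/3225 = (845 + √(45 + 1/(26 - 7*√2)))*(1/3225) = 169/645 + √(45 + 1/(26 - 7*√2))/3225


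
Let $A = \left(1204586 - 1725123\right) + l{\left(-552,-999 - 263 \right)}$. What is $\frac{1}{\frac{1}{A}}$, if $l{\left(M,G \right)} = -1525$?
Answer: $-522062$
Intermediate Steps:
$A = -522062$ ($A = \left(1204586 - 1725123\right) - 1525 = -520537 - 1525 = -522062$)
$\frac{1}{\frac{1}{A}} = \frac{1}{\frac{1}{-522062}} = \frac{1}{- \frac{1}{522062}} = -522062$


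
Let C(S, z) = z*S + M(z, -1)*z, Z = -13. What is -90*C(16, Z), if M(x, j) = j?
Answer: 17550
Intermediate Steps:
C(S, z) = -z + S*z (C(S, z) = z*S - z = S*z - z = -z + S*z)
-90*C(16, Z) = -(-1170)*(-1 + 16) = -(-1170)*15 = -90*(-195) = 17550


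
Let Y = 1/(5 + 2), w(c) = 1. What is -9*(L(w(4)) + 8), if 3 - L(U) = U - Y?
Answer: -639/7 ≈ -91.286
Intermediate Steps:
Y = ⅐ (Y = 1/7 = ⅐ ≈ 0.14286)
L(U) = 22/7 - U (L(U) = 3 - (U - 1*⅐) = 3 - (U - ⅐) = 3 - (-⅐ + U) = 3 + (⅐ - U) = 22/7 - U)
-9*(L(w(4)) + 8) = -9*((22/7 - 1*1) + 8) = -9*((22/7 - 1) + 8) = -9*(15/7 + 8) = -9*71/7 = -639/7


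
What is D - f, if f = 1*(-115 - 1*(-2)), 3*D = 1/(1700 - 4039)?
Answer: 792920/7017 ≈ 113.00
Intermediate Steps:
D = -1/7017 (D = 1/(3*(1700 - 4039)) = (1/3)/(-2339) = (1/3)*(-1/2339) = -1/7017 ≈ -0.00014251)
f = -113 (f = 1*(-115 + 2) = 1*(-113) = -113)
D - f = -1/7017 - 1*(-113) = -1/7017 + 113 = 792920/7017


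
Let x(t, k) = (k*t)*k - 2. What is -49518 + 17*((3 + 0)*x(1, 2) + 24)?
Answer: -49008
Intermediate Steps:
x(t, k) = -2 + t*k² (x(t, k) = t*k² - 2 = -2 + t*k²)
-49518 + 17*((3 + 0)*x(1, 2) + 24) = -49518 + 17*((3 + 0)*(-2 + 1*2²) + 24) = -49518 + 17*(3*(-2 + 1*4) + 24) = -49518 + 17*(3*(-2 + 4) + 24) = -49518 + 17*(3*2 + 24) = -49518 + 17*(6 + 24) = -49518 + 17*30 = -49518 + 510 = -49008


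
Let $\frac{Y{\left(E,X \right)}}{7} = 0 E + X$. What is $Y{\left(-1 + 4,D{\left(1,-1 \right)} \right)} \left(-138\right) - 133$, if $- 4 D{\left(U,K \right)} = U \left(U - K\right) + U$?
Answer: $\frac{1183}{2} \approx 591.5$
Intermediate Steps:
$D{\left(U,K \right)} = - \frac{U}{4} - \frac{U \left(U - K\right)}{4}$ ($D{\left(U,K \right)} = - \frac{U \left(U - K\right) + U}{4} = - \frac{U + U \left(U - K\right)}{4} = - \frac{U}{4} - \frac{U \left(U - K\right)}{4}$)
$Y{\left(E,X \right)} = 7 X$ ($Y{\left(E,X \right)} = 7 \left(0 E + X\right) = 7 \left(0 + X\right) = 7 X$)
$Y{\left(-1 + 4,D{\left(1,-1 \right)} \right)} \left(-138\right) - 133 = 7 \cdot \frac{1}{4} \cdot 1 \left(-1 - 1 - 1\right) \left(-138\right) - 133 = 7 \cdot \frac{1}{4} \cdot 1 \left(-3\right) \left(-138\right) - 133 = 7 \left(- \frac{3}{4}\right) \left(-138\right) - 133 = \left(- \frac{21}{4}\right) \left(-138\right) - 133 = \frac{1449}{2} - 133 = \frac{1183}{2}$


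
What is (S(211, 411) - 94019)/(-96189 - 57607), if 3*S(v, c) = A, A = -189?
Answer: 47041/76898 ≈ 0.61173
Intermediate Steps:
S(v, c) = -63 (S(v, c) = (1/3)*(-189) = -63)
(S(211, 411) - 94019)/(-96189 - 57607) = (-63 - 94019)/(-96189 - 57607) = -94082/(-153796) = -94082*(-1/153796) = 47041/76898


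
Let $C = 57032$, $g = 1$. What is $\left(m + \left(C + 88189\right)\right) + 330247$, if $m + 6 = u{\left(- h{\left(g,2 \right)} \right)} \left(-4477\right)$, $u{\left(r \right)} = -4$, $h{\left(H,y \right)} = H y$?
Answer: $493370$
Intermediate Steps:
$m = 17902$ ($m = -6 - -17908 = -6 + 17908 = 17902$)
$\left(m + \left(C + 88189\right)\right) + 330247 = \left(17902 + \left(57032 + 88189\right)\right) + 330247 = \left(17902 + 145221\right) + 330247 = 163123 + 330247 = 493370$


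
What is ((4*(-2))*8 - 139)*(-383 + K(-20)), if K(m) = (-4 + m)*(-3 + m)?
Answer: -34307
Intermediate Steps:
((4*(-2))*8 - 139)*(-383 + K(-20)) = ((4*(-2))*8 - 139)*(-383 + (12 + (-20)**2 - 7*(-20))) = (-8*8 - 139)*(-383 + (12 + 400 + 140)) = (-64 - 139)*(-383 + 552) = -203*169 = -34307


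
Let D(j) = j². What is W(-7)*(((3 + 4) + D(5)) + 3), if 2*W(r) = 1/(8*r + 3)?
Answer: -35/106 ≈ -0.33019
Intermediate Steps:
W(r) = 1/(2*(3 + 8*r)) (W(r) = 1/(2*(8*r + 3)) = 1/(2*(3 + 8*r)))
W(-7)*(((3 + 4) + D(5)) + 3) = (1/(2*(3 + 8*(-7))))*(((3 + 4) + 5²) + 3) = (1/(2*(3 - 56)))*((7 + 25) + 3) = ((½)/(-53))*(32 + 3) = ((½)*(-1/53))*35 = -1/106*35 = -35/106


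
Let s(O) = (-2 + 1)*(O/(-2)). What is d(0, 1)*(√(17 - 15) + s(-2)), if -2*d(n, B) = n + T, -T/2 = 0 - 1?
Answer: 1 - √2 ≈ -0.41421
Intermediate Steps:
s(O) = O/2 (s(O) = -O*(-1)/2 = -(-1)*O/2 = O/2)
T = 2 (T = -2*(0 - 1) = -2*(-1) = 2)
d(n, B) = -1 - n/2 (d(n, B) = -(n + 2)/2 = -(2 + n)/2 = -1 - n/2)
d(0, 1)*(√(17 - 15) + s(-2)) = (-1 - ½*0)*(√(17 - 15) + (½)*(-2)) = (-1 + 0)*(√2 - 1) = -(-1 + √2) = 1 - √2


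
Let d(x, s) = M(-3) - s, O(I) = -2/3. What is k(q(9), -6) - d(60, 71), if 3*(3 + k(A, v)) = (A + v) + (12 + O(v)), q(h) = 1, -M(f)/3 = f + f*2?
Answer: 388/9 ≈ 43.111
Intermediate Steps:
O(I) = -2/3 (O(I) = -2*1/3 = -2/3)
M(f) = -9*f (M(f) = -3*(f + f*2) = -3*(f + 2*f) = -9*f)
d(x, s) = 27 - s (d(x, s) = -9*(-3) - s = 27 - s)
k(A, v) = 7/9 + A/3 + v/3 (k(A, v) = -3 + ((A + v) + (12 - 2/3))/3 = -3 + ((A + v) + 34/3)/3 = -3 + (34/3 + A + v)/3 = -3 + (34/9 + A/3 + v/3) = 7/9 + A/3 + v/3)
k(q(9), -6) - d(60, 71) = (7/9 + (1/3)*1 + (1/3)*(-6)) - (27 - 1*71) = (7/9 + 1/3 - 2) - (27 - 71) = -8/9 - 1*(-44) = -8/9 + 44 = 388/9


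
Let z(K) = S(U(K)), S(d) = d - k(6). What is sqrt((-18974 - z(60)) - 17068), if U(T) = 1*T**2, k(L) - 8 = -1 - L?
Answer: 7*I*sqrt(809) ≈ 199.1*I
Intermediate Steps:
k(L) = 7 - L (k(L) = 8 + (-1 - L) = 7 - L)
U(T) = T**2
S(d) = -1 + d (S(d) = d - (7 - 1*6) = d - (7 - 6) = d - 1*1 = d - 1 = -1 + d)
z(K) = -1 + K**2
sqrt((-18974 - z(60)) - 17068) = sqrt((-18974 - (-1 + 60**2)) - 17068) = sqrt((-18974 - (-1 + 3600)) - 17068) = sqrt((-18974 - 1*3599) - 17068) = sqrt((-18974 - 3599) - 17068) = sqrt(-22573 - 17068) = sqrt(-39641) = 7*I*sqrt(809)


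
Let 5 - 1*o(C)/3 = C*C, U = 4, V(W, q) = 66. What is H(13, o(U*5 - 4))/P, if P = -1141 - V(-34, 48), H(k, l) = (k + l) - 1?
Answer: 741/1207 ≈ 0.61392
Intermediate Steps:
o(C) = 15 - 3*C² (o(C) = 15 - 3*C*C = 15 - 3*C²)
H(k, l) = -1 + k + l
P = -1207 (P = -1141 - 1*66 = -1141 - 66 = -1207)
H(13, o(U*5 - 4))/P = (-1 + 13 + (15 - 3*(4*5 - 4)²))/(-1207) = (-1 + 13 + (15 - 3*(20 - 4)²))*(-1/1207) = (-1 + 13 + (15 - 3*16²))*(-1/1207) = (-1 + 13 + (15 - 3*256))*(-1/1207) = (-1 + 13 + (15 - 768))*(-1/1207) = (-1 + 13 - 753)*(-1/1207) = -741*(-1/1207) = 741/1207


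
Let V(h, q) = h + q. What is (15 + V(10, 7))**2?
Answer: 1024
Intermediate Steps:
(15 + V(10, 7))**2 = (15 + (10 + 7))**2 = (15 + 17)**2 = 32**2 = 1024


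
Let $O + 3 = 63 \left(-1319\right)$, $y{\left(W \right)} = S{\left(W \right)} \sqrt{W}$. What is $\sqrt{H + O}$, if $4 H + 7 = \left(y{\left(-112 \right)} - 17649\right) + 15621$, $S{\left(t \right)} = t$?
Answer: $\frac{\sqrt{-334435 - 448 i \sqrt{7}}}{2} \approx 0.5124 - 289.15 i$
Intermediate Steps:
$y{\left(W \right)} = W^{\frac{3}{2}}$ ($y{\left(W \right)} = W \sqrt{W} = W^{\frac{3}{2}}$)
$O = -83100$ ($O = -3 + 63 \left(-1319\right) = -3 - 83097 = -83100$)
$H = - \frac{2035}{4} - 112 i \sqrt{7}$ ($H = - \frac{7}{4} + \frac{\left(\left(-112\right)^{\frac{3}{2}} - 17649\right) + 15621}{4} = - \frac{7}{4} + \frac{\left(- 448 i \sqrt{7} - 17649\right) + 15621}{4} = - \frac{7}{4} + \frac{\left(-17649 - 448 i \sqrt{7}\right) + 15621}{4} = - \frac{7}{4} + \frac{-2028 - 448 i \sqrt{7}}{4} = - \frac{7}{4} - \left(507 + 112 i \sqrt{7}\right) = - \frac{2035}{4} - 112 i \sqrt{7} \approx -508.75 - 296.32 i$)
$\sqrt{H + O} = \sqrt{\left(- \frac{2035}{4} - 112 i \sqrt{7}\right) - 83100} = \sqrt{- \frac{334435}{4} - 112 i \sqrt{7}}$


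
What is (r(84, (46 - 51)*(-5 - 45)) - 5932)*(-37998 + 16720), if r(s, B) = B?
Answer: 120901596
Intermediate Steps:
(r(84, (46 - 51)*(-5 - 45)) - 5932)*(-37998 + 16720) = ((46 - 51)*(-5 - 45) - 5932)*(-37998 + 16720) = (-5*(-50) - 5932)*(-21278) = (250 - 5932)*(-21278) = -5682*(-21278) = 120901596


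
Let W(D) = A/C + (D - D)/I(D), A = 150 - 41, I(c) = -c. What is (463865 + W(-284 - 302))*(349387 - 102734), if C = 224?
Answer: 25628694306457/224 ≈ 1.1441e+11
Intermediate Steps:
A = 109
W(D) = 109/224 (W(D) = 109/224 + (D - D)/((-D)) = 109*(1/224) + 0*(-1/D) = 109/224 + 0 = 109/224)
(463865 + W(-284 - 302))*(349387 - 102734) = (463865 + 109/224)*(349387 - 102734) = (103905869/224)*246653 = 25628694306457/224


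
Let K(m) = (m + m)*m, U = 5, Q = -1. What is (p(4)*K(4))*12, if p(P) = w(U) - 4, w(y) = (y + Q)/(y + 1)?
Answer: -1280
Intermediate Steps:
w(y) = (-1 + y)/(1 + y) (w(y) = (y - 1)/(y + 1) = (-1 + y)/(1 + y))
K(m) = 2*m**2 (K(m) = (2*m)*m = 2*m**2)
p(P) = -10/3 (p(P) = (-1 + 5)/(1 + 5) - 4 = 4/6 - 4 = (1/6)*4 - 4 = 2/3 - 4 = -10/3)
(p(4)*K(4))*12 = -20*4**2/3*12 = -20*16/3*12 = -10/3*32*12 = -320/3*12 = -1280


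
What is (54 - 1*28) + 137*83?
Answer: 11397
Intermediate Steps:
(54 - 1*28) + 137*83 = (54 - 28) + 11371 = 26 + 11371 = 11397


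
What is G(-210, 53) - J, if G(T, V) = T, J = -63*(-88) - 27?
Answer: -5727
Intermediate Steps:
J = 5517 (J = 5544 - 27 = 5517)
G(-210, 53) - J = -210 - 1*5517 = -210 - 5517 = -5727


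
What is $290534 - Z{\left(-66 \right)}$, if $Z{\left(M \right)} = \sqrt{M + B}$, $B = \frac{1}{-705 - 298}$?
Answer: $290534 - \frac{7 i \sqrt{1355053}}{1003} \approx 2.9053 \cdot 10^{5} - 8.1241 i$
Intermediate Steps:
$B = - \frac{1}{1003}$ ($B = \frac{1}{-1003} = - \frac{1}{1003} \approx -0.00099701$)
$Z{\left(M \right)} = \sqrt{- \frac{1}{1003} + M}$ ($Z{\left(M \right)} = \sqrt{M - \frac{1}{1003}} = \sqrt{- \frac{1}{1003} + M}$)
$290534 - Z{\left(-66 \right)} = 290534 - \frac{\sqrt{-1003 + 1006009 \left(-66\right)}}{1003} = 290534 - \frac{\sqrt{-1003 - 66396594}}{1003} = 290534 - \frac{\sqrt{-66397597}}{1003} = 290534 - \frac{7 i \sqrt{1355053}}{1003}$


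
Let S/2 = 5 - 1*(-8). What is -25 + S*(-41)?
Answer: -1091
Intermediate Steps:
S = 26 (S = 2*(5 - 1*(-8)) = 2*(5 + 8) = 2*13 = 26)
-25 + S*(-41) = -25 + 26*(-41) = -25 - 1066 = -1091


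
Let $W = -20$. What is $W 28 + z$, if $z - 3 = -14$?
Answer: $-571$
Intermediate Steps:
$z = -11$ ($z = 3 - 14 = -11$)
$W 28 + z = \left(-20\right) 28 - 11 = -560 - 11 = -571$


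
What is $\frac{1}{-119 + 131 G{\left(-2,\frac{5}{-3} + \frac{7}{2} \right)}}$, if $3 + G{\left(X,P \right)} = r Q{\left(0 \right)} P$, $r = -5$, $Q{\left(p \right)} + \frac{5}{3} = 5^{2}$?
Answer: $- \frac{9}{256783} \approx -3.5049 \cdot 10^{-5}$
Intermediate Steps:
$Q{\left(p \right)} = \frac{70}{3}$ ($Q{\left(p \right)} = - \frac{5}{3} + 5^{2} = - \frac{5}{3} + 25 = \frac{70}{3}$)
$G{\left(X,P \right)} = -3 - \frac{350 P}{3}$ ($G{\left(X,P \right)} = -3 + \left(-5\right) \frac{70}{3} P = -3 - \frac{350 P}{3}$)
$\frac{1}{-119 + 131 G{\left(-2,\frac{5}{-3} + \frac{7}{2} \right)}} = \frac{1}{-119 + 131 \left(-3 - \frac{350 \left(\frac{5}{-3} + \frac{7}{2}\right)}{3}\right)} = \frac{1}{-119 + 131 \left(-3 - \frac{350 \left(5 \left(- \frac{1}{3}\right) + 7 \cdot \frac{1}{2}\right)}{3}\right)} = \frac{1}{-119 + 131 \left(-3 - \frac{350 \left(- \frac{5}{3} + \frac{7}{2}\right)}{3}\right)} = \frac{1}{-119 + 131 \left(-3 - \frac{1925}{9}\right)} = \frac{1}{-119 + 131 \left(- \frac{1952}{9}\right)} = \frac{1}{-119 - \frac{255712}{9}} = \frac{1}{- \frac{256783}{9}} = - \frac{9}{256783}$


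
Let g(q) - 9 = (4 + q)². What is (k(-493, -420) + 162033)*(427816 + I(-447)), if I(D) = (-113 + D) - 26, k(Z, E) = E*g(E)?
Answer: -30984969820410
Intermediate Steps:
g(q) = 9 + (4 + q)²
k(Z, E) = E*(9 + (4 + E)²)
I(D) = -139 + D
(k(-493, -420) + 162033)*(427816 + I(-447)) = (-420*(9 + (4 - 420)²) + 162033)*(427816 + (-139 - 447)) = (-420*(9 + (-416)²) + 162033)*(427816 - 586) = (-420*(9 + 173056) + 162033)*427230 = (-420*173065 + 162033)*427230 = (-72687300 + 162033)*427230 = -72525267*427230 = -30984969820410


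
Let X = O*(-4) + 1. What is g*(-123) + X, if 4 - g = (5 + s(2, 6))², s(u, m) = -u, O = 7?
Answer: 588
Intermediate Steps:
g = -5 (g = 4 - (5 - 1*2)² = 4 - (5 - 2)² = 4 - 1*3² = 4 - 1*9 = 4 - 9 = -5)
X = -27 (X = 7*(-4) + 1 = -28 + 1 = -27)
g*(-123) + X = -5*(-123) - 27 = 615 - 27 = 588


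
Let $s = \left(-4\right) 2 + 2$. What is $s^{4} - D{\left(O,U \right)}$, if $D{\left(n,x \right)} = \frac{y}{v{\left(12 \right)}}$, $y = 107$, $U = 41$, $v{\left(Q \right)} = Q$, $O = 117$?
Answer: $\frac{15445}{12} \approx 1287.1$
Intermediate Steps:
$s = -6$ ($s = -8 + 2 = -6$)
$D{\left(n,x \right)} = \frac{107}{12}$
$s^{4} - D{\left(O,U \right)} = \left(-6\right)^{4} - \frac{107}{12} = 1296 - \frac{107}{12} = \frac{15445}{12}$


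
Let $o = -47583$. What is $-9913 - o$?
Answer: $37670$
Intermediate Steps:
$-9913 - o = -9913 - -47583 = -9913 + 47583 = 37670$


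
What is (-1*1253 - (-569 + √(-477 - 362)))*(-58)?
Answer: 39672 + 58*I*√839 ≈ 39672.0 + 1680.0*I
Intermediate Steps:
(-1*1253 - (-569 + √(-477 - 362)))*(-58) = (-1253 - (-569 + √(-839)))*(-58) = (-1253 - (-569 + I*√839))*(-58) = (-1253 + (569 - I*√839))*(-58) = (-684 - I*√839)*(-58) = 39672 + 58*I*√839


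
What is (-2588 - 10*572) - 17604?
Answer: -25912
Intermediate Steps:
(-2588 - 10*572) - 17604 = (-2588 - 5720) - 17604 = -8308 - 17604 = -25912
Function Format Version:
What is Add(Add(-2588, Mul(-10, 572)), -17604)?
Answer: -25912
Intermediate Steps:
Add(Add(-2588, Mul(-10, 572)), -17604) = Add(Add(-2588, -5720), -17604) = Add(-8308, -17604) = -25912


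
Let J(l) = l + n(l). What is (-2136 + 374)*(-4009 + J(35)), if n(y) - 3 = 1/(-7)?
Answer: 48980076/7 ≈ 6.9972e+6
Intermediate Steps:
n(y) = 20/7 (n(y) = 3 + 1/(-7) = 3 - 1/7 = 20/7)
J(l) = 20/7 + l (J(l) = l + 20/7 = 20/7 + l)
(-2136 + 374)*(-4009 + J(35)) = (-2136 + 374)*(-4009 + (20/7 + 35)) = -1762*(-4009 + 265/7) = -1762*(-27798/7) = 48980076/7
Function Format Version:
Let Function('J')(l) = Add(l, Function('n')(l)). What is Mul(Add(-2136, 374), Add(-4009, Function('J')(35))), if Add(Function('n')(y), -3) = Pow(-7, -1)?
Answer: Rational(48980076, 7) ≈ 6.9972e+6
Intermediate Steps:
Function('n')(y) = Rational(20, 7) (Function('n')(y) = Add(3, Pow(-7, -1)) = Add(3, Rational(-1, 7)) = Rational(20, 7))
Function('J')(l) = Add(Rational(20, 7), l) (Function('J')(l) = Add(l, Rational(20, 7)) = Add(Rational(20, 7), l))
Mul(Add(-2136, 374), Add(-4009, Function('J')(35))) = Mul(Add(-2136, 374), Add(-4009, Add(Rational(20, 7), 35))) = Mul(-1762, Add(-4009, Rational(265, 7))) = Mul(-1762, Rational(-27798, 7)) = Rational(48980076, 7)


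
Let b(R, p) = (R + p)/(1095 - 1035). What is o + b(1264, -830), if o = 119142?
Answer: 3574477/30 ≈ 1.1915e+5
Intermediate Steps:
b(R, p) = R/60 + p/60 (b(R, p) = (R + p)/60 = (R + p)*(1/60) = R/60 + p/60)
o + b(1264, -830) = 119142 + ((1/60)*1264 + (1/60)*(-830)) = 119142 + (316/15 - 83/6) = 119142 + 217/30 = 3574477/30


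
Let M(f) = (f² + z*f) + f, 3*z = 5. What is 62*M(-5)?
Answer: 2170/3 ≈ 723.33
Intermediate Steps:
z = 5/3 (z = (⅓)*5 = 5/3 ≈ 1.6667)
M(f) = f² + 8*f/3 (M(f) = (f² + 5*f/3) + f = f² + 8*f/3)
62*M(-5) = 62*((⅓)*(-5)*(8 + 3*(-5))) = 62*((⅓)*(-5)*(8 - 15)) = 62*((⅓)*(-5)*(-7)) = 62*(35/3) = 2170/3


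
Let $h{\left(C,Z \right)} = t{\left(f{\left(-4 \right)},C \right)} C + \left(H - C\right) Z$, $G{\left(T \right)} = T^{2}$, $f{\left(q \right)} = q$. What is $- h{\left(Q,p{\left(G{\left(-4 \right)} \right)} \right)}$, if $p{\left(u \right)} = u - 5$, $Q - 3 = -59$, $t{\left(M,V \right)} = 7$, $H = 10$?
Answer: $-334$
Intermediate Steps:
$Q = -56$ ($Q = 3 - 59 = -56$)
$p{\left(u \right)} = -5 + u$
$h{\left(C,Z \right)} = 7 C + Z \left(10 - C\right)$ ($h{\left(C,Z \right)} = 7 C + \left(10 - C\right) Z = 7 C + Z \left(10 - C\right)$)
$- h{\left(Q,p{\left(G{\left(-4 \right)} \right)} \right)} = - (7 \left(-56\right) + 10 \left(-5 + \left(-4\right)^{2}\right) - - 56 \left(-5 + \left(-4\right)^{2}\right)) = - (-392 + 10 \left(-5 + 16\right) - - 56 \left(-5 + 16\right)) = - (-392 + 10 \cdot 11 - \left(-56\right) 11) = - (-392 + 110 + 616) = \left(-1\right) 334 = -334$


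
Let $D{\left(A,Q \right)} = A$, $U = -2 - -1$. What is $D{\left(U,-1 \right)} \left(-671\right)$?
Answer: $671$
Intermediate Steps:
$U = -1$ ($U = -2 + 1 = -1$)
$D{\left(U,-1 \right)} \left(-671\right) = \left(-1\right) \left(-671\right) = 671$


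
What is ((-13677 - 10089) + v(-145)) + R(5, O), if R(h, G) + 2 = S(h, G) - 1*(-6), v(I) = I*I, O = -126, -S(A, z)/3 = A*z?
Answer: -847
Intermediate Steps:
S(A, z) = -3*A*z
v(I) = I²
R(h, G) = 4 - 3*G*h (R(h, G) = -2 + (-3*h*G - 1*(-6)) = -2 + (-3*G*h + 6) = -2 + (6 - 3*G*h) = 4 - 3*G*h)
((-13677 - 10089) + v(-145)) + R(5, O) = ((-13677 - 10089) + (-145)²) + (4 - 3*(-126)*5) = (-23766 + 21025) + (4 + 1890) = -2741 + 1894 = -847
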